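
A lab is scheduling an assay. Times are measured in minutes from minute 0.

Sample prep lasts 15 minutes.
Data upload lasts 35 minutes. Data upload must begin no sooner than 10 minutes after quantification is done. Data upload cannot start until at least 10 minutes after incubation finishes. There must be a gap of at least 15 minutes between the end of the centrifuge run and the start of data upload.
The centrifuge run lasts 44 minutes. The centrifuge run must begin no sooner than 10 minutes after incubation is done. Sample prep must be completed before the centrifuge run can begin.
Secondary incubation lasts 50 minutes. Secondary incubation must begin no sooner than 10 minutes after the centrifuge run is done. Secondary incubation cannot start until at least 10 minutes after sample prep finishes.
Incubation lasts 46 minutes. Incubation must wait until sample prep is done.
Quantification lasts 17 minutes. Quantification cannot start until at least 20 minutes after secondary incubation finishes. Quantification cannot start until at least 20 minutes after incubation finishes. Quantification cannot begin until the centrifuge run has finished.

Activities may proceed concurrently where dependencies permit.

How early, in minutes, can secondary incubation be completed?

175

Sample prep can start immediately at minute 0; it finishes at minute 15.
After sample prep (finishes minute 15), incubation can start at minute 15 and finishes at minute 61.
The centrifuge run cannot start until incubation (finishes minute 61, plus 10-minute gap → minute 71); sample prep (finishes minute 15). The controlling bound is minute 71, so the centrifuge run finishes at 71 + 44 = minute 115.
For secondary incubation: the centrifuge run (finishes minute 115, plus 10-minute gap → minute 125); sample prep (finishes minute 15, plus 10-minute gap → minute 25). Taking the maximum gives a start of minute 125, and it finishes at 125 + 50 = minute 175.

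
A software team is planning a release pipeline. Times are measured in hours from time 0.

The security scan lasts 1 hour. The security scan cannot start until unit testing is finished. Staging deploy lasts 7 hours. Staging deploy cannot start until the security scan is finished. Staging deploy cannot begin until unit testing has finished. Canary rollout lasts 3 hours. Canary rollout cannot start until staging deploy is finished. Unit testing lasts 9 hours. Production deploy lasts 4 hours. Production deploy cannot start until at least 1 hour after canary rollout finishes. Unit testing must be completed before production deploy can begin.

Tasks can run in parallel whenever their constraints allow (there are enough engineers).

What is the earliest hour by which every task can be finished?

Unit testing has no prerequisites, so it starts at hour 0 and finishes at hour 9.
The security scan waits on unit testing (finishes hour 9), so it starts at hour 9 and finishes at 9 + 1 = hour 10.
Staging deploy has to wait for the security scan (finishes hour 10); unit testing (finishes hour 9). The latest of these is hour 10, so staging deploy runs hour 10 to 10 + 7 = hour 17.
Canary rollout waits on staging deploy (finishes hour 17), so it starts at hour 17 and finishes at 17 + 3 = hour 20.
Production deploy needs all of canary rollout (finishes hour 20, plus 1-hour gap → hour 21); unit testing (finishes hour 9). That puts its earliest start at hour 21; it finishes at 21 + 4 = hour 25.
All tasks are finished once the last one completes. Finish times: Unit testing at 9, The security scan at 10, Staging deploy at 17, Canary rollout at 20, Production deploy at 25. The latest is hour 25.

25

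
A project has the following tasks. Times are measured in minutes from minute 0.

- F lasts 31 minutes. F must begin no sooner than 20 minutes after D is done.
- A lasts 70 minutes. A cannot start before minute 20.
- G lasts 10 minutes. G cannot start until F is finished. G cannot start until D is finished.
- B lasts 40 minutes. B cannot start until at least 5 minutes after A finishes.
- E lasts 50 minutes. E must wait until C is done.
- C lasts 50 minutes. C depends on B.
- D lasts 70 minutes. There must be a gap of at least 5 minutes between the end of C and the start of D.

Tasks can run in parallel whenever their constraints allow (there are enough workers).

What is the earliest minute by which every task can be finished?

A cannot begin until its own release at minute 20. It runs from minute 20 to 20 + 70 = minute 90.
B waits on A (finishes minute 90, plus 5-minute gap → minute 95), so it starts at minute 95 and finishes at 95 + 40 = minute 135.
C cannot begin until B (finishes minute 135). It runs from minute 135 to 135 + 50 = minute 185.
After C (finishes minute 185), E can start at minute 185 and finishes at minute 235.
After C (finishes minute 185, plus 5-minute gap → minute 190), D can start at minute 190 and finishes at minute 260.
F waits on D (finishes minute 260, plus 20-minute gap → minute 280), so it starts at minute 280 and finishes at 280 + 31 = minute 311.
For G: F (finishes minute 311); D (finishes minute 260). Taking the maximum gives a start of minute 311, and it finishes at 311 + 10 = minute 321.
All tasks are finished once the last one completes. Finish times: A at 90, B at 135, C at 185, D at 260, E at 235, F at 311, G at 321. The latest is minute 321.

321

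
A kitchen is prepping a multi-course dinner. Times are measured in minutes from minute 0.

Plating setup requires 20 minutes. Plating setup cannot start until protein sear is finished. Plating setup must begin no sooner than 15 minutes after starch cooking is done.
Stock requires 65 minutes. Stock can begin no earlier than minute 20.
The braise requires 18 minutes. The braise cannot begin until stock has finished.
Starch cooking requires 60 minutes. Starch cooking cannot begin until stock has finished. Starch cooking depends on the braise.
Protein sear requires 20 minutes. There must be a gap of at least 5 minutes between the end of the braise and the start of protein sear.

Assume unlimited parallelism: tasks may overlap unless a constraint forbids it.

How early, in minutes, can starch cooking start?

103

Stock waits on its own release at minute 20, so it starts at minute 20 and finishes at 20 + 65 = minute 85.
The braise waits on stock (finishes minute 85), so it starts at minute 85 and finishes at 85 + 18 = minute 103.
Starch cooking waits on stock (finishes minute 85); the braise (finishes minute 103). The latest of these is minute 103, which is the earliest starch cooking can start.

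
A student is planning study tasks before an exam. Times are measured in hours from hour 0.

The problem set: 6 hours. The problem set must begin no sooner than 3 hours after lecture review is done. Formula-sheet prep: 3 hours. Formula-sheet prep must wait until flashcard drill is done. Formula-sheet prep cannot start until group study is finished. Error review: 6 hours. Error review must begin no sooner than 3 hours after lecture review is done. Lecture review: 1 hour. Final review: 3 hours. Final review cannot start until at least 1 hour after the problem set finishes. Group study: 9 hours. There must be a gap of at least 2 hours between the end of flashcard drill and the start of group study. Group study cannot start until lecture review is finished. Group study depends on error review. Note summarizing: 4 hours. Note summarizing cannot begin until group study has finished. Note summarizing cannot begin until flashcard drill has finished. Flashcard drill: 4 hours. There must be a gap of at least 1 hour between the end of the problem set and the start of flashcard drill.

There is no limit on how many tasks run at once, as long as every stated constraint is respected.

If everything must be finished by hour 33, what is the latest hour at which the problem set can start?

7

Note summarizing has no dependents, so it just needs to finish by hour 33. Starting by 33 − 4 = hour 29 achieves that.
Formula-sheet prep must finish by hour 33; it takes 3 hours, so it must start by 33 − 3 = hour 30.
Group study feeds note summarizing (must start by hour 29); formula-sheet prep (must start by hour 30). Taking the minimum, group study must finish by hour 29 and start by 29 − 9 = hour 20.
For flashcard drill: group study (must start by hour 20, minus 2-hour gap → hour 18); note summarizing (must start by hour 29); formula-sheet prep (must start by hour 30). The most restrictive is hour 18; with a 4-hour duration, flashcard drill must start by hour 14.
Nothing follows final review; the deadline of hour 33 is its only limit. It must start by 33 − 3 = hour 30.
The problem set feeds flashcard drill (must start by hour 14, minus 1-hour gap → hour 13); final review (must start by hour 30, minus 1-hour gap → hour 29). Taking the minimum, the problem set must finish by hour 13 and start by 13 − 6 = hour 7.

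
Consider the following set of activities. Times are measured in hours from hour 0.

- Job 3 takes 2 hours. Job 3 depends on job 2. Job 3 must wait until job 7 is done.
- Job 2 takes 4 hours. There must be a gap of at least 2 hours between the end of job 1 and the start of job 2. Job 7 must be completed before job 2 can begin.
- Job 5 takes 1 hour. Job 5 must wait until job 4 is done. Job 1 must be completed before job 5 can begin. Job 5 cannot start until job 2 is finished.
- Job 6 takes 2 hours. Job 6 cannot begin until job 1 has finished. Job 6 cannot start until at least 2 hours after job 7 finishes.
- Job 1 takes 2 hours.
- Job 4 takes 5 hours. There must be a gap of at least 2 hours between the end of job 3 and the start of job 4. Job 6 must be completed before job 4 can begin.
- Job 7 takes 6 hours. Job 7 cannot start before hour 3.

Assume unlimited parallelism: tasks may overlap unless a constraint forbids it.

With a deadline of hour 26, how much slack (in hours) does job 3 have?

3

After its own release at hour 3, job 7 can start at hour 3 and finishes at hour 9.
Nothing blocks job 1, so it runs from hour 0 to hour 2.
Job 2 cannot start until job 1 (finishes hour 2, plus 2-hour gap → hour 4); job 7 (finishes hour 9). The controlling bound is hour 9, so job 2 finishes at 9 + 4 = hour 13.
Job 3 needs all of job 2 (finishes hour 13); job 7 (finishes hour 9). That puts its earliest start at hour 13; it finishes at 13 + 2 = hour 15.

Working backward from the deadline:
To finish by hour 26, job 5 (duration 1) must start no later than hour 25.
Job 4 must finish before job 5 (must start by hour 25). With a 5-hour duration, job 4 must start by 25 − 5 = hour 20.
Job 3 has to be done before job 4 (must start by hour 20, minus 2-hour gap → hour 18). That means finishing by hour 18, i.e. starting by 18 − 2 = hour 16.
So job 3 can start as early as hour 13 and as late as hour 16, giving 16 − 13 = 3 hours of slack.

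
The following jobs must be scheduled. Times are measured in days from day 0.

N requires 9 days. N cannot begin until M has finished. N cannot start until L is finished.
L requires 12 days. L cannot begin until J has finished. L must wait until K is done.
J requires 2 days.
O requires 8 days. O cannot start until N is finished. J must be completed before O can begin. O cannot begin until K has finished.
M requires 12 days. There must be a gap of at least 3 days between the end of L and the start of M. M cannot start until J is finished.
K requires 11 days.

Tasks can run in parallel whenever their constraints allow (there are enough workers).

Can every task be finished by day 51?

Nothing blocks K, so it runs from day 0 to day 11.
J can start immediately at day 0; it finishes at day 2.
L needs all of J (finishes day 2); K (finishes day 11). That puts its earliest start at day 11; it finishes at 11 + 12 = day 23.
M has to wait for L (finishes day 23, plus 3-day gap → day 26); J (finishes day 2). The latest of these is day 26, so M runs day 26 to 26 + 12 = day 38.
N has to wait for M (finishes day 38); L (finishes day 23). The latest of these is day 38, so N runs day 38 to 38 + 9 = day 47.
For O: N (finishes day 47); J (finishes day 2); K (finishes day 11). Taking the maximum gives a start of day 47, and it finishes at 47 + 8 = day 55.
The earliest everything can be done is day 55, which is after the deadline of 51, so it is not possible.

No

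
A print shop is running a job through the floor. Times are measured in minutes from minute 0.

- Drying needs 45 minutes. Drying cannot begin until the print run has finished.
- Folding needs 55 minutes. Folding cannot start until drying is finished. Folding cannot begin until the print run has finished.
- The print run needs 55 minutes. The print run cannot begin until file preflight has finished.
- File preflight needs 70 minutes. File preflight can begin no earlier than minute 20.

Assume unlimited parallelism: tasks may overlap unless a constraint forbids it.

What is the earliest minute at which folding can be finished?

245

After its own release at minute 20, file preflight can start at minute 20 and finishes at minute 90.
The print run waits on file preflight (finishes minute 90), so it starts at minute 90 and finishes at 90 + 55 = minute 145.
Drying cannot begin until the print run (finishes minute 145). It runs from minute 145 to 145 + 45 = minute 190.
Folding cannot start until drying (finishes minute 190); the print run (finishes minute 145). The controlling bound is minute 190, so folding finishes at 190 + 55 = minute 245.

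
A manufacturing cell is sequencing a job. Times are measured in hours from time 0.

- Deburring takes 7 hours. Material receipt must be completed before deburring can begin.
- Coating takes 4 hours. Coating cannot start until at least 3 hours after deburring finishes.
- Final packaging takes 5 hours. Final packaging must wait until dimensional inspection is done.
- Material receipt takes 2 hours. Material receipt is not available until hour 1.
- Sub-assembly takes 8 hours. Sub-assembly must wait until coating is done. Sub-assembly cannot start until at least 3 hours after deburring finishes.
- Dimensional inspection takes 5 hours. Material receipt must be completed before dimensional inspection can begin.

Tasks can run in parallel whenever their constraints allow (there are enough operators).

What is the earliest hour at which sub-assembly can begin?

After its own release at hour 1, material receipt can start at hour 1 and finishes at hour 3.
After material receipt (finishes hour 3), deburring can start at hour 3 and finishes at hour 10.
Coating waits on deburring (finishes hour 10, plus 3-hour gap → hour 13), so it starts at hour 13 and finishes at 13 + 4 = hour 17.
Sub-assembly waits on coating (finishes hour 17); deburring (finishes hour 10, plus 3-hour gap → hour 13). The latest of these is hour 17, which is the earliest sub-assembly can start.

17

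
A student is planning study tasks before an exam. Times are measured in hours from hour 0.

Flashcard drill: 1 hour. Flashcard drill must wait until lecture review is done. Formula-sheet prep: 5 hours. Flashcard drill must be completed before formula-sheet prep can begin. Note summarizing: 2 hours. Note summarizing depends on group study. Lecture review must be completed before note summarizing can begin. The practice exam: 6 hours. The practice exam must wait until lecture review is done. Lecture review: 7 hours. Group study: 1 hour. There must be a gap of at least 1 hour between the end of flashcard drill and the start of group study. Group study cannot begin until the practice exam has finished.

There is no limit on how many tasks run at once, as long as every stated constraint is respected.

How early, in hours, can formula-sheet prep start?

Lecture review has no prerequisites, so it starts at hour 0 and finishes at hour 7.
Flashcard drill cannot begin until lecture review (finishes hour 7). It runs from hour 7 to 7 + 1 = hour 8.
Formula-sheet prep waits on flashcard drill (finishes hour 8), so the earliest it can start is hour 8.

8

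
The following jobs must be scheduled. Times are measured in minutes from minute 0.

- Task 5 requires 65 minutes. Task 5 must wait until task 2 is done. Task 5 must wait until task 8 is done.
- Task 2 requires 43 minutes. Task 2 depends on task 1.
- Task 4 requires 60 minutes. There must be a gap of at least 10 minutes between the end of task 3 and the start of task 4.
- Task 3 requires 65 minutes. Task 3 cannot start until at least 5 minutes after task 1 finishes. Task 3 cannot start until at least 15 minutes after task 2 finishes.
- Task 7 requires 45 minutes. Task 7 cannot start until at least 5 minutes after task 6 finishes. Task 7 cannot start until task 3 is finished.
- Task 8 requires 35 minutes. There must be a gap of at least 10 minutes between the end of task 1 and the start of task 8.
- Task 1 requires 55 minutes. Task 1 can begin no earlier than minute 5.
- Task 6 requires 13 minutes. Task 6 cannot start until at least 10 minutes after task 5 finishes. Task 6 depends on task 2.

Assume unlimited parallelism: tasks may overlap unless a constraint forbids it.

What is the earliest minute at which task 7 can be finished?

Task 1 waits on its own release at minute 5, so it starts at minute 5 and finishes at 5 + 55 = minute 60.
Task 8 waits on task 1 (finishes minute 60, plus 10-minute gap → minute 70), so it starts at minute 70 and finishes at 70 + 35 = minute 105.
Task 2 waits on task 1 (finishes minute 60), so it starts at minute 60 and finishes at 60 + 43 = minute 103.
For task 5: task 2 (finishes minute 103); task 8 (finishes minute 105). Taking the maximum gives a start of minute 105, and it finishes at 105 + 65 = minute 170.
Task 6 has to wait for task 5 (finishes minute 170, plus 10-minute gap → minute 180); task 2 (finishes minute 103). The latest of these is minute 180, so task 6 runs minute 180 to 180 + 13 = minute 193.
Task 3 needs all of task 1 (finishes minute 60, plus 5-minute gap → minute 65); task 2 (finishes minute 103, plus 15-minute gap → minute 118). That puts its earliest start at minute 118; it finishes at 118 + 65 = minute 183.
Task 7 has to wait for task 6 (finishes minute 193, plus 5-minute gap → minute 198); task 3 (finishes minute 183). The latest of these is minute 198, so task 7 runs minute 198 to 198 + 45 = minute 243.

243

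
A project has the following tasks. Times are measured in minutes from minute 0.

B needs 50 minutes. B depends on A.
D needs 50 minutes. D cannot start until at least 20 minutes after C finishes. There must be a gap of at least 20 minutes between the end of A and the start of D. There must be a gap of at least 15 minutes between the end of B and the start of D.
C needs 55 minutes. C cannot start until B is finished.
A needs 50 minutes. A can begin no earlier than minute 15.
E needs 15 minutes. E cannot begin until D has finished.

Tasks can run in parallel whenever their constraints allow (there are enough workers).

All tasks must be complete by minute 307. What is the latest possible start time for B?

117

Nothing follows E; the deadline of minute 307 is its only limit. It must start by 307 − 15 = minute 292.
D must finish before E (must start by minute 292). With a 50-minute duration, D must start by 292 − 50 = minute 242.
C must finish before D (must start by minute 242, minus 20-minute gap → minute 222). With a 55-minute duration, C must start by 222 − 55 = minute 167.
B feeds C (must start by minute 167); D (must start by minute 242, minus 15-minute gap → minute 227). Taking the minimum, B must finish by minute 167 and start by 167 − 50 = minute 117.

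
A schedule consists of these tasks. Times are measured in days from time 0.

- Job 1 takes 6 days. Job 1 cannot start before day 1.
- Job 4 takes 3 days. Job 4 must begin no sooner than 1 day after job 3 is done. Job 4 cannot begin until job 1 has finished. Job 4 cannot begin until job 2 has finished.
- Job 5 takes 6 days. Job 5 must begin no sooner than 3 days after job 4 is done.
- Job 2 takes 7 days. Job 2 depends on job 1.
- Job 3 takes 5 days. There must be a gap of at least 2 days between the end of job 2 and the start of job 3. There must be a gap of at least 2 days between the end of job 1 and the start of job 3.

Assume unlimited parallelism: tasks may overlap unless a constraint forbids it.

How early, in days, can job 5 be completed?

34

After its own release at day 1, job 1 can start at day 1 and finishes at day 7.
After job 1 (finishes day 7), job 2 can start at day 7 and finishes at day 14.
For job 3: job 2 (finishes day 14, plus 2-day gap → day 16); job 1 (finishes day 7, plus 2-day gap → day 9). Taking the maximum gives a start of day 16, and it finishes at 16 + 5 = day 21.
Job 4 has to wait for job 3 (finishes day 21, plus 1-day gap → day 22); job 1 (finishes day 7); job 2 (finishes day 14). The latest of these is day 22, so job 4 runs day 22 to 22 + 3 = day 25.
Job 5 waits on job 4 (finishes day 25, plus 3-day gap → day 28), so it starts at day 28 and finishes at 28 + 6 = day 34.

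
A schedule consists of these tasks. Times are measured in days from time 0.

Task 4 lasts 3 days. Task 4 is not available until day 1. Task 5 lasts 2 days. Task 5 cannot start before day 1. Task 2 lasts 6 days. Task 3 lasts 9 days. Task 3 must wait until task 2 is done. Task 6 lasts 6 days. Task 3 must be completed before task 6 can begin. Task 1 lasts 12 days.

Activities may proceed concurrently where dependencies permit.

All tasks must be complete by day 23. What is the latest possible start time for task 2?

Nothing follows task 6; the deadline of day 23 is its only limit. It must start by 23 − 6 = day 17.
Task 3 feeds into task 6 (must start by day 17); so task 3 must finish by day 17 and therefore start by day 8.
Task 2 has to be done before task 3 (must start by day 8). That means finishing by day 8, i.e. starting by 8 − 6 = day 2.

2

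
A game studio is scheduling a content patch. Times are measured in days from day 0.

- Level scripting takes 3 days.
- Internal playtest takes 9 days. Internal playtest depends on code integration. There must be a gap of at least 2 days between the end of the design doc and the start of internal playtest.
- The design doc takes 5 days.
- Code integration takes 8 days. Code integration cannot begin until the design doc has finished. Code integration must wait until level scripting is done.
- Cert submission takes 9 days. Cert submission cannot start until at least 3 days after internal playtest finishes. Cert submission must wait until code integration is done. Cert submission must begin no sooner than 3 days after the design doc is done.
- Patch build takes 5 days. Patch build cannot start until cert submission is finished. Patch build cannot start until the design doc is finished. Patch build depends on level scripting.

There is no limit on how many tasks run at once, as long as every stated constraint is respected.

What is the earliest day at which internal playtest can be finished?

Level scripting has no prerequisites, so it starts at day 0 and finishes at day 3.
Nothing blocks the design doc, so it runs from day 0 to day 5.
For code integration: the design doc (finishes day 5); level scripting (finishes day 3). Taking the maximum gives a start of day 5, and it finishes at 5 + 8 = day 13.
Internal playtest has to wait for code integration (finishes day 13); the design doc (finishes day 5, plus 2-day gap → day 7). The latest of these is day 13, so internal playtest runs day 13 to 13 + 9 = day 22.

22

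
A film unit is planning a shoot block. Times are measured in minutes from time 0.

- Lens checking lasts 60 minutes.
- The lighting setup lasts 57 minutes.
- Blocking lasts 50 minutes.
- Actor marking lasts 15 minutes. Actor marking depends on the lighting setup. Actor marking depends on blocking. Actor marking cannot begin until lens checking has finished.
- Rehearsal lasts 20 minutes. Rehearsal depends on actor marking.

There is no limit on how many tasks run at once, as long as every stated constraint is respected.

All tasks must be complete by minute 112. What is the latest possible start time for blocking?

27

Rehearsal must finish by minute 112; it takes 20 minutes, so it must start by 112 − 20 = minute 92.
Since rehearsal (must start by minute 92) depends on it, actor marking must finish by minute 92. Backing off its 15-minute duration gives a latest start of minute 77.
Since actor marking (must start by minute 77) depends on it, blocking must finish by minute 77. Backing off its 50-minute duration gives a latest start of minute 27.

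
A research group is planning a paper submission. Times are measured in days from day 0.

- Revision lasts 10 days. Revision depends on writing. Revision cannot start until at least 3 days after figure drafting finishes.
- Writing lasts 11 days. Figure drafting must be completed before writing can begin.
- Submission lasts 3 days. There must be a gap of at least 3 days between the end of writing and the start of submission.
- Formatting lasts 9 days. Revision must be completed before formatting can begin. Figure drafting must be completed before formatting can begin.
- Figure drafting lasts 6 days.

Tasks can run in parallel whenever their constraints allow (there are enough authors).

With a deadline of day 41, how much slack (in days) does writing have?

Nothing blocks figure drafting, so it runs from day 0 to day 6.
Writing cannot begin until figure drafting (finishes day 6). It runs from day 6 to 6 + 11 = day 17.

Working backward from the deadline:
Formatting must finish by day 41; it takes 9 days, so it must start by 41 − 9 = day 32.
Revision feeds into formatting (must start by day 32); so revision must finish by day 32 and therefore start by day 22.
Submission has no dependents, so it just needs to finish by day 41. Starting by 41 − 3 = day 38 achieves that.
Writing must finish in time for revision (must start by day 22); submission (must start by day 38, minus 3-day gap → day 35). The tightest is day 22, so writing must start by 22 − 11 = day 11.
So writing can start as early as day 6 and as late as day 11, giving 11 − 6 = 5 days of slack.

5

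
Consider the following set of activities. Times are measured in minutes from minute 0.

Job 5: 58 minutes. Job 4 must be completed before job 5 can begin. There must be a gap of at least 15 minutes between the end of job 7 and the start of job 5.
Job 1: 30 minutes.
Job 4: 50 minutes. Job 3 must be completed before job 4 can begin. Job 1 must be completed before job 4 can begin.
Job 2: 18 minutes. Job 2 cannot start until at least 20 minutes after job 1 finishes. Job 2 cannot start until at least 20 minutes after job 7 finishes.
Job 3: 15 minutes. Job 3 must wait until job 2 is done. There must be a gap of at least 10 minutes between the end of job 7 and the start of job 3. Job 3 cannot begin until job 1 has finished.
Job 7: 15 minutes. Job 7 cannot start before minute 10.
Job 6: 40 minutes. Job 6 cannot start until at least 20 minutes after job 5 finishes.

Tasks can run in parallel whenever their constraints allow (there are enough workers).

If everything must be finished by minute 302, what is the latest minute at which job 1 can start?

51

To finish by minute 302, job 6 (duration 40) must start no later than minute 262.
Job 5 has to be done before job 6 (must start by minute 262, minus 20-minute gap → minute 242). That means finishing by minute 242, i.e. starting by 242 − 58 = minute 184.
Job 4 feeds into job 5 (must start by minute 184); so job 4 must finish by minute 184 and therefore start by minute 134.
Job 3 has to be done before job 4 (must start by minute 134). That means finishing by minute 134, i.e. starting by 134 − 15 = minute 119.
Job 2 has to be done before job 3 (must start by minute 119). That means finishing by minute 119, i.e. starting by 119 − 18 = minute 101.
For job 1: job 2 (must start by minute 101, minus 20-minute gap → minute 81); job 3 (must start by minute 119); job 4 (must start by minute 134). The most restrictive is minute 81; with a 30-minute duration, job 1 must start by minute 51.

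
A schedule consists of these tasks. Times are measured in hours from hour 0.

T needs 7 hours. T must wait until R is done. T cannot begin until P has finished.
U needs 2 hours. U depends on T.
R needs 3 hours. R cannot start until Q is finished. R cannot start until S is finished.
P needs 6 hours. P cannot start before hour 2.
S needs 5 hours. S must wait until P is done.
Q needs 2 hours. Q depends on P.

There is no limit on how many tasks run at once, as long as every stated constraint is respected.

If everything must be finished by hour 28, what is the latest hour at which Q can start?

Nothing follows U; the deadline of hour 28 is its only limit. It must start by 28 − 2 = hour 26.
Since U (must start by hour 26) depends on it, T must finish by hour 26. Backing off its 7-hour duration gives a latest start of hour 19.
R feeds into T (must start by hour 19); so R must finish by hour 19 and therefore start by hour 16.
Q feeds into R (must start by hour 16); so Q must finish by hour 16 and therefore start by hour 14.

14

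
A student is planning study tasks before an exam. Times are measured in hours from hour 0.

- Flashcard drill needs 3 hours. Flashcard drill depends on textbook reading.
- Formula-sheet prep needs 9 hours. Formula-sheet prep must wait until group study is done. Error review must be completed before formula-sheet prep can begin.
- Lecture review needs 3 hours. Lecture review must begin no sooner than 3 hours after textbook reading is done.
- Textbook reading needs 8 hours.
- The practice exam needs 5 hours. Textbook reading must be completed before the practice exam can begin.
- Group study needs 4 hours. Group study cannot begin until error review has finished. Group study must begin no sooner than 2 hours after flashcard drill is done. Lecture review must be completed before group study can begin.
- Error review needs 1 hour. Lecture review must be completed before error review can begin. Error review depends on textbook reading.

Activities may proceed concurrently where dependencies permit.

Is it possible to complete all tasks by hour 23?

No

Textbook reading has no prerequisites, so it starts at hour 0 and finishes at hour 8.
The practice exam waits on textbook reading (finishes hour 8), so it starts at hour 8 and finishes at 8 + 5 = hour 13.
Flashcard drill waits on textbook reading (finishes hour 8), so it starts at hour 8 and finishes at 8 + 3 = hour 11.
Lecture review cannot begin until textbook reading (finishes hour 8, plus 3-hour gap → hour 11). It runs from hour 11 to 11 + 3 = hour 14.
Error review needs all of lecture review (finishes hour 14); textbook reading (finishes hour 8). That puts its earliest start at hour 14; it finishes at 14 + 1 = hour 15.
Group study cannot start until error review (finishes hour 15); flashcard drill (finishes hour 11, plus 2-hour gap → hour 13); lecture review (finishes hour 14). The controlling bound is hour 15, so group study finishes at 15 + 4 = hour 19.
Formula-sheet prep cannot start until group study (finishes hour 19); error review (finishes hour 15). The controlling bound is hour 19, so formula-sheet prep finishes at 19 + 9 = hour 28.
The earliest everything can be done is hour 28, which is after the deadline of 23, so it is not possible.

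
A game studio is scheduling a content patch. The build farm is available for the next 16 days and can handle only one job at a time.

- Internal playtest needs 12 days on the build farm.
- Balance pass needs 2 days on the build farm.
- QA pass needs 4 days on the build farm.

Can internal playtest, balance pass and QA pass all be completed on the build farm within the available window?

No

Running back to back, the jobs need 12 + 2 + 4 = 18 days on the build farm.
Since 18 > 16, they cannot all fit.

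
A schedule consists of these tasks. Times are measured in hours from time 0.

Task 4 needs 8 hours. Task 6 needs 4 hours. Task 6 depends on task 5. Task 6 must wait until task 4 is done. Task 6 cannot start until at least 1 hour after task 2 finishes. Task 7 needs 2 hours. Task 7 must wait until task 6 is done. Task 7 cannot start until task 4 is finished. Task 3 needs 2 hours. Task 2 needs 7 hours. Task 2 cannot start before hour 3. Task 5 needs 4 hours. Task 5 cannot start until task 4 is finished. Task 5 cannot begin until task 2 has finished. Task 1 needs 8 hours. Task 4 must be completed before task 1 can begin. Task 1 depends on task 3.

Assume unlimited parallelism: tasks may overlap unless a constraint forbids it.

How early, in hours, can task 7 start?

Task 4 has no prerequisites, so it starts at hour 0 and finishes at hour 8.
Task 2 cannot begin until its own release at hour 3. It runs from hour 3 to 3 + 7 = hour 10.
Task 5 has to wait for task 4 (finishes hour 8); task 2 (finishes hour 10). The latest of these is hour 10, so task 5 runs hour 10 to 10 + 4 = hour 14.
Task 6 has to wait for task 5 (finishes hour 14); task 4 (finishes hour 8); task 2 (finishes hour 10, plus 1-hour gap → hour 11). The latest of these is hour 14, so task 6 runs hour 14 to 14 + 4 = hour 18.
Task 7 waits on task 6 (finishes hour 18); task 4 (finishes hour 8). The latest of these is hour 18, which is the earliest task 7 can start.

18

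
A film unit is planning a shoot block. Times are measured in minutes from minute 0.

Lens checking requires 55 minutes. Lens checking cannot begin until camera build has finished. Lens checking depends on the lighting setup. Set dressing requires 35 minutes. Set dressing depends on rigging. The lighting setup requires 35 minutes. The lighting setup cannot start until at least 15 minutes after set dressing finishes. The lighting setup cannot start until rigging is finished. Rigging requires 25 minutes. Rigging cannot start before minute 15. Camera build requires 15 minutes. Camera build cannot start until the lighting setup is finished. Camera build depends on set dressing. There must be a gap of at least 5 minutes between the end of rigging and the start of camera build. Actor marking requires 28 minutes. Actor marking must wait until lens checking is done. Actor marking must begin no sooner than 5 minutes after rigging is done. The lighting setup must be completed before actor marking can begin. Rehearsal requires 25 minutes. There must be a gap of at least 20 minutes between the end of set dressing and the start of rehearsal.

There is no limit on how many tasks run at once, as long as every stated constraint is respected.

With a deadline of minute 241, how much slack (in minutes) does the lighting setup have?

After its own release at minute 15, rigging can start at minute 15 and finishes at minute 40.
Set dressing waits on rigging (finishes minute 40), so it starts at minute 40 and finishes at 40 + 35 = minute 75.
The lighting setup cannot start until set dressing (finishes minute 75, plus 15-minute gap → minute 90); rigging (finishes minute 40). The controlling bound is minute 90, so the lighting setup finishes at 90 + 35 = minute 125.

Working backward from the deadline:
To finish by minute 241, actor marking (duration 28) must start no later than minute 213.
Lens checking has to be done before actor marking (must start by minute 213). That means finishing by minute 213, i.e. starting by 213 − 55 = minute 158.
Since lens checking (must start by minute 158) depends on it, camera build must finish by minute 158. Backing off its 15-minute duration gives a latest start of minute 143.
For the lighting setup: camera build (must start by minute 143); lens checking (must start by minute 158); actor marking (must start by minute 213). The most restrictive is minute 143; with a 35-minute duration, the lighting setup must start by minute 108.
So the lighting setup can start as early as minute 90 and as late as minute 108, giving 108 − 90 = 18 minutes of slack.

18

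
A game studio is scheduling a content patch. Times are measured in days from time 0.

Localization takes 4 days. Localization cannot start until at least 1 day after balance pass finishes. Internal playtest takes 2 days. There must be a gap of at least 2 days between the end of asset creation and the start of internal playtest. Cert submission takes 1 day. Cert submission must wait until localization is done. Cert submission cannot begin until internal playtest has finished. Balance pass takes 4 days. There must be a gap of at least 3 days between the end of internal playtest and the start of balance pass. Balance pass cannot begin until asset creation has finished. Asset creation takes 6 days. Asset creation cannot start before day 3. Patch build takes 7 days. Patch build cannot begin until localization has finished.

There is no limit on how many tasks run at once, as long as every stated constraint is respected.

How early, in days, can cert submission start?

25

Asset creation waits on its own release at day 3, so it starts at day 3 and finishes at 3 + 6 = day 9.
Internal playtest cannot begin until asset creation (finishes day 9, plus 2-day gap → day 11). It runs from day 11 to 11 + 2 = day 13.
For balance pass: internal playtest (finishes day 13, plus 3-day gap → day 16); asset creation (finishes day 9). Taking the maximum gives a start of day 16, and it finishes at 16 + 4 = day 20.
Localization cannot begin until balance pass (finishes day 20, plus 1-day gap → day 21). It runs from day 21 to 21 + 4 = day 25.
Cert submission waits on localization (finishes day 25); internal playtest (finishes day 13). The latest of these is day 25, which is the earliest cert submission can start.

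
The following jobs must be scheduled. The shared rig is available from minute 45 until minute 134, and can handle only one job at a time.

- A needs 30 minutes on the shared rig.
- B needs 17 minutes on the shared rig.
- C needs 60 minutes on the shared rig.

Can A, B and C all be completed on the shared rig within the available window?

No

The shared rig window is 134 − 45 = 89 minutes.
Running back to back, the jobs need 30 + 17 + 60 = 107 minutes on the shared rig.
Since 107 > 89, they cannot all fit.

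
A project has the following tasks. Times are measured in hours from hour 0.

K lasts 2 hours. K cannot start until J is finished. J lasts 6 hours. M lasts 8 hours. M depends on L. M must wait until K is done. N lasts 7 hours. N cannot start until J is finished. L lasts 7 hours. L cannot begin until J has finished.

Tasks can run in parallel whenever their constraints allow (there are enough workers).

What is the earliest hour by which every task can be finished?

J can start immediately at hour 0; it finishes at hour 6.
N cannot begin until J (finishes hour 6). It runs from hour 6 to 6 + 7 = hour 13.
L waits on J (finishes hour 6), so it starts at hour 6 and finishes at 6 + 7 = hour 13.
After J (finishes hour 6), K can start at hour 6 and finishes at hour 8.
M needs all of L (finishes hour 13); K (finishes hour 8). That puts its earliest start at hour 13; it finishes at 13 + 8 = hour 21.
All tasks are finished once the last one completes. Finish times: J at 6, K at 8, L at 13, M at 21, N at 13. The latest is hour 21.

21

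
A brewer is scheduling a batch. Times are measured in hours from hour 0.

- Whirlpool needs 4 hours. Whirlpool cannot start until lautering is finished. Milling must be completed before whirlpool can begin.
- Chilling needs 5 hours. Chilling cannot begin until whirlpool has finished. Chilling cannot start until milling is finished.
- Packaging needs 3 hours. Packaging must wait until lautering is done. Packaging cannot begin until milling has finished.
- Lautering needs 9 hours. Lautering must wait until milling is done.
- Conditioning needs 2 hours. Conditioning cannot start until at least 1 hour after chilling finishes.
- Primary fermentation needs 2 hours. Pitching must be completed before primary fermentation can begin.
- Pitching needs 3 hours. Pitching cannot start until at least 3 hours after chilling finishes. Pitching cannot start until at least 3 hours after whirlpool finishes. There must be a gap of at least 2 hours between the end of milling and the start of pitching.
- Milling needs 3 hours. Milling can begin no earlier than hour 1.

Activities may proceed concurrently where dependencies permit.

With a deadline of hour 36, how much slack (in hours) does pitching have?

Milling cannot begin until its own release at hour 1. It runs from hour 1 to 1 + 3 = hour 4.
Lautering waits on milling (finishes hour 4), so it starts at hour 4 and finishes at 4 + 9 = hour 13.
Whirlpool has to wait for lautering (finishes hour 13); milling (finishes hour 4). The latest of these is hour 13, so whirlpool runs hour 13 to 13 + 4 = hour 17.
Chilling cannot start until whirlpool (finishes hour 17); milling (finishes hour 4). The controlling bound is hour 17, so chilling finishes at 17 + 5 = hour 22.
Pitching cannot start until chilling (finishes hour 22, plus 3-hour gap → hour 25); whirlpool (finishes hour 17, plus 3-hour gap → hour 20); milling (finishes hour 4, plus 2-hour gap → hour 6). The controlling bound is hour 25, so pitching finishes at 25 + 3 = hour 28.

Working backward from the deadline:
Nothing follows primary fermentation; the deadline of hour 36 is its only limit. It must start by 36 − 2 = hour 34.
Pitching has to be done before primary fermentation (must start by hour 34). That means finishing by hour 34, i.e. starting by 34 − 3 = hour 31.
So pitching can start as early as hour 25 and as late as hour 31, giving 31 − 25 = 6 hours of slack.

6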